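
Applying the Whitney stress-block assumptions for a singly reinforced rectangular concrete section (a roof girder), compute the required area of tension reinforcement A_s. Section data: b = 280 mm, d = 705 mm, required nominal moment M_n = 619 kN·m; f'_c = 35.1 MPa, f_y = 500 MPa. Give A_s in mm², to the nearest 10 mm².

A_s ≈ 1910 mm²

With M_n = 0.85 f'_c a b (d − a/2), solve the quadratic for a:
a = d − √(d² − 2M_n/(0.85 f'_c b)) = 705 − √(705² − 2 × 619×10⁶/(0.85 × 35.1 × 280)) = 114.38 mm.
A_s = 0.85 f'_c a b / f_y = 0.85 × 35.1 × 114.38 × 280 / 500 = 1911.0 mm².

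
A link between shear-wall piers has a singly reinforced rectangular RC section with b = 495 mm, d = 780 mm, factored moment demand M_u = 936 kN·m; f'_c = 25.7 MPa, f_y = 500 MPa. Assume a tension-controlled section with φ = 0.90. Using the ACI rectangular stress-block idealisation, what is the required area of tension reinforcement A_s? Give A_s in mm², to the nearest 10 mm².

A_s ≈ 2920 mm²

M_n = M_u/φ = 936/0.90 = 1040 kN·m.
With M_n = 0.85 f'_c a b (d − a/2), solve the quadratic for a:
a = d − √(d² − 2M_n/(0.85 f'_c b)) = 780 − √(780² − 2 × 1040×10⁶/(0.85 × 25.7 × 495)) = 134.99 mm.
A_s = 0.85 f'_c a b / f_y = 0.85 × 25.7 × 134.99 × 495 / 500 = 2919.4 mm².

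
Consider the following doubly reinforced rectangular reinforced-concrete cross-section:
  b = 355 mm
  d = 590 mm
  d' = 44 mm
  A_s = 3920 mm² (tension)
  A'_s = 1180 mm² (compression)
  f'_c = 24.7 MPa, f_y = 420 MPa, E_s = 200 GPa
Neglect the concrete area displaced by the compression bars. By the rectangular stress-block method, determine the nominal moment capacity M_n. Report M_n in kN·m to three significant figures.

M_n ≈ 861 kN·m

Assume both tension and compression steel yield.
Net tension couple steel: A_s − A'_s = 2740 mm².
a = (A_s − A'_s) f_y / (0.85 f'_c b) = 1150800/(0.85 × 24.7 × 355) = 154.40 mm.
c = a/β₁ = 154.40/0.85 = 181.65 mm; ε'_s = 0.003(c − d')/c = 0.0023 ≥ f_y/E_s = 0.0021, so compression steel does yield.
M_n = (A_s − A'_s) f_y (d − a/2) + A'_s f_y (d − d') = [1150800 × (590 − 77.2) + 495600 × (590 − 44)] × 10⁻⁶ = 590.13 + 270.60 = 860.73 kN·m.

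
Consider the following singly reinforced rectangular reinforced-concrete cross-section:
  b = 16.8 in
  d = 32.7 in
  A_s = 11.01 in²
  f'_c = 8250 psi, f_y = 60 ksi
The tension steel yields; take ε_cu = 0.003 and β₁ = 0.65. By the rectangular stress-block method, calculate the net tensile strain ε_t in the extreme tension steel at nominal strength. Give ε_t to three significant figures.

ε_t ≈ 0.00837

a = A_s f_y/(0.85 f'_c b) = 5.607 in.
β₁ = 0.65, so c = a/β₁ = 5.607/0.65 = 8.626 in.
From the linear strain diagram with ε_cu = 0.003: ε_t = 0.003 (d − c)/c = 0.003 × (32.7 − 8.626)/8.626 = 0.00837.
Since ε_t ≥ 0.005, the section is tension-controlled.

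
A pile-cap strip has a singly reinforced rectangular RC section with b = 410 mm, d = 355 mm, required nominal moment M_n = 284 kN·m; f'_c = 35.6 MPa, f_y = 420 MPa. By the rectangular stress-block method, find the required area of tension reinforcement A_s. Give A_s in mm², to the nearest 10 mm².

A_s ≈ 2120 mm²

With M_n = 0.85 f'_c a b (d − a/2), solve the quadratic for a:
a = d − √(d² − 2M_n/(0.85 f'_c b)) = 355 − √(355² − 2 × 284×10⁶/(0.85 × 35.6 × 410)) = 71.73 mm.
A_s = 0.85 f'_c a b / f_y = 0.85 × 35.6 × 71.73 × 410 / 420 = 2118.9 mm².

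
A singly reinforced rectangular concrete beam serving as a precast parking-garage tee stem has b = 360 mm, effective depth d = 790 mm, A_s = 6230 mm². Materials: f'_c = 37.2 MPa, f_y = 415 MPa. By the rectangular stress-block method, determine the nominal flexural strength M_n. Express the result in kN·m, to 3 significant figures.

M_n ≈ 1750 kN·m

T = A_s f_y = 6230 × 415 = 2585450 N = 2585.45 kN.
From C = T: a = T/(0.85 f'_c b) = 2585450/(0.85 × 37.2 × 360) = 227.13 mm.
M_n = T(d − a/2) = 2585.45 kN × (790 − 113.565) mm = 1748.89 kN·m.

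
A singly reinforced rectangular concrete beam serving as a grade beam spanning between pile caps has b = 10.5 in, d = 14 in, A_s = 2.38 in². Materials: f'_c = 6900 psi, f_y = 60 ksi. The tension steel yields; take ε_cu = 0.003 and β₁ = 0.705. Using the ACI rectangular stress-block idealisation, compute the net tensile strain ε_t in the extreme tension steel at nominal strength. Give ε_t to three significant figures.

a = A_s f_y/(0.85 f'_c b) = 2.319 in.
β₁ = 0.705, so c = a/β₁ = 2.319/0.705 = 3.289 in.
From the linear strain diagram with ε_cu = 0.003: ε_t = 0.003 (d − c)/c = 0.003 × (14 − 3.289)/3.289 = 0.00977.
Since ε_t ≥ 0.005, the section is tension-controlled.

ε_t ≈ 0.00977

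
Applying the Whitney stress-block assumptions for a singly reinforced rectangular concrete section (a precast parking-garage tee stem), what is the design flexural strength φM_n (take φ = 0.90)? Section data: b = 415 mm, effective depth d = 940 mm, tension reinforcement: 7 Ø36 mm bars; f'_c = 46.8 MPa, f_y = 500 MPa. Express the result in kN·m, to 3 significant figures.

φM_n ≈ 2670 kN·m

A_s = 7 × 1018 = 7126 mm².
T = A_s f_y = 7126 × 500 = 3563000 N = 3563 kN.
From C = T: a = T/(0.85 f'_c b) = 3563000/(0.85 × 46.8 × 415) = 215.83 mm.
M_n = T(d − a/2) = 3563 kN × (940 − 107.915) mm = 2964.72 kN·m.
φM_n = 0.90 × 2964.72 = 2668.25 kN·m.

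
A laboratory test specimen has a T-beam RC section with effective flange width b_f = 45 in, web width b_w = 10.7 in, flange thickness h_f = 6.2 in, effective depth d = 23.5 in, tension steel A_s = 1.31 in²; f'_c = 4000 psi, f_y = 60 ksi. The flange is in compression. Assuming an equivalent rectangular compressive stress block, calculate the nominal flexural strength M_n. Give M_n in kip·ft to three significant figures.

Tension: T = A_s f_y = 1.31 × 60 = 78.6 kips.
Try a within the flange: a = T/(0.85 f'_c b_f) = 78.6/(0.85 × 4 × 45) = 0.514 in.
Since a = 0.514 ≤ h_f = 6.2 in, the stress block lies entirely in the flange; analyse as a rectangular beam of width b_f.
M_n = T(d − a/2) = 78.6 × (23.5 − 0.257) = 1826.9 kip·in.
M_n = 1826.9/12 = 152.24 kip·ft.

M_n ≈ 152 kip·ft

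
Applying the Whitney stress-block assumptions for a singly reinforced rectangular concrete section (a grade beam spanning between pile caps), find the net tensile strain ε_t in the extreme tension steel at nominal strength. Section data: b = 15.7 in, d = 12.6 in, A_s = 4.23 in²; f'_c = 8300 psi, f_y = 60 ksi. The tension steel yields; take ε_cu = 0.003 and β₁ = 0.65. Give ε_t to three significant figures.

a = A_s f_y/(0.85 f'_c b) = 2.291 in.
β₁ = 0.65, so c = a/β₁ = 2.291/0.65 = 3.525 in.
From the linear strain diagram with ε_cu = 0.003: ε_t = 0.003 (d − c)/c = 0.003 × (12.6 − 3.525)/3.525 = 0.00772.
Since ε_t ≥ 0.005, the section is tension-controlled.

ε_t ≈ 0.00772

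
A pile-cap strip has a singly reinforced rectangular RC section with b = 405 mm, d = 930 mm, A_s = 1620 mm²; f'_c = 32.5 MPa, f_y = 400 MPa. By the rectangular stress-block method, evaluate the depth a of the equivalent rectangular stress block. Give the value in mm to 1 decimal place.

T = A_s f_y = 1620 × 400 = 648000 N = 648 kN.
Setting C = 0.85 f'_c a b equal to T: a = 648000/(0.85 × 32.5 × 405) = 57.9 mm.

a ≈ 57.9 mm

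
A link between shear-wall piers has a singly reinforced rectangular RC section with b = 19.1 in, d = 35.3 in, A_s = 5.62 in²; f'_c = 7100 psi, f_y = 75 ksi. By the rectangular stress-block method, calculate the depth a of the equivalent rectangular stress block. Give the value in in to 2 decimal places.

T = A_s f_y = 5.62 × 75 = 421.5 kips.
a = T/(0.85 f'_c b) = 421.5/(0.85 × 7.1 × 19.1) = 3.66 in.

a ≈ 3.66 in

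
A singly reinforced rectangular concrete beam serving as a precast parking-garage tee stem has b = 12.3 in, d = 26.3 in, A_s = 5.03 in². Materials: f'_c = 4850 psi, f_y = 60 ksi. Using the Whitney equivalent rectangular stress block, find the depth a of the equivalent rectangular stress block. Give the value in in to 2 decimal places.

T = A_s f_y = 5.03 × 60 = 301.8 kips.
a = T/(0.85 f'_c b) = 301.8/(0.85 × 4.85 × 12.3) = 5.95 in.

a ≈ 5.95 in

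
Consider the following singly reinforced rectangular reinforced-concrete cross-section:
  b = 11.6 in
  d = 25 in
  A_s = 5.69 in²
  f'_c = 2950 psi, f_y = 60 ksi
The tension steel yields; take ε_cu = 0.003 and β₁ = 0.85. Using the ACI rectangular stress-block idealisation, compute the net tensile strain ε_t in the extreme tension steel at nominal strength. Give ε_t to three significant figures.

ε_t ≈ 0.00243

a = A_s f_y/(0.85 f'_c b) = 11.737 in.
β₁ = 0.85, so c = a/β₁ = 11.737/0.85 = 13.808 in.
From the linear strain diagram with ε_cu = 0.003: ε_t = 0.003 (d − c)/c = 0.003 × (25 − 13.808)/13.808 = 0.00243.
ε_t < 0.004 — the section is over-reinforced for flexure under ACI limits.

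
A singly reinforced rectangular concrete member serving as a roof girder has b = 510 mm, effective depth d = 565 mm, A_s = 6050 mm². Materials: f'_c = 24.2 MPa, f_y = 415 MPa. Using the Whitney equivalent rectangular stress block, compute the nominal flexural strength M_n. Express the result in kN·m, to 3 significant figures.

M_n ≈ 1120 kN·m

T = A_s f_y = 6050 × 415 = 2510750 N = 2510.75 kN.
From C = T: a = T/(0.85 f'_c b) = 2510750/(0.85 × 24.2 × 510) = 239.33 mm.
M_n = T(d − a/2) = 2510.75 kN × (565 − 119.665) mm = 1118.12 kN·m.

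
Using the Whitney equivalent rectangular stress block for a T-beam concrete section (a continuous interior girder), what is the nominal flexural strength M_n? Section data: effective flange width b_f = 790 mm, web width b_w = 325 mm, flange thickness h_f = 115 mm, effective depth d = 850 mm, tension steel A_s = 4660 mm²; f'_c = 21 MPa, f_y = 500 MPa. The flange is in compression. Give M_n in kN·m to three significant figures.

Tension: T = A_s f_y = 4660 × 500 = 2330000 N.
Try a within the flange: a = T/(0.85 f'_c b_f) = 2330000/(0.85 × 21 × 790) = 165.23 mm.
a = 165.23 > h_f = 115 mm: the block extends into the web. Split into flange-overhang and web parts.
C_f = 0.85 f'_c (b_f − b_w) h_f = 0.85 × 21 × (790 − 325) × 115 = 954529 N.
Remaining web compression depth: a_w = (T − C_f)/(0.85 f'_c b_w) = (2330000 − 954529)/(0.85 × 21 × 325) = 237.10 mm.
M_n = C_f(d − h_f/2) + (T − C_f)(d − a_w/2) = 954529 × (850 − 57.5) + 1375471 × (850 − 118.55) = 756.46 + 1006.09 = 1762.55 × 10⁶ N·mm.
M_n = 1762.55 kN·m.

M_n ≈ 1760 kN·m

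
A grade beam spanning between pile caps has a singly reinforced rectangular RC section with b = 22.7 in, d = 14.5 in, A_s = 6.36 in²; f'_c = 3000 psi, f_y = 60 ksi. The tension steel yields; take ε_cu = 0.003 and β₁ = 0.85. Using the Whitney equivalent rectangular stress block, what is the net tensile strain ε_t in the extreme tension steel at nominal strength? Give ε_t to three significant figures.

a = A_s f_y/(0.85 f'_c b) = 6.592 in.
β₁ = 0.85, so c = a/β₁ = 6.592/0.85 = 7.755 in.
From the linear strain diagram with ε_cu = 0.003: ε_t = 0.003 (d − c)/c = 0.003 × (14.5 − 7.755)/7.755 = 0.00261.
ε_t < 0.004 — the section is over-reinforced for flexure under ACI limits.

ε_t ≈ 0.00261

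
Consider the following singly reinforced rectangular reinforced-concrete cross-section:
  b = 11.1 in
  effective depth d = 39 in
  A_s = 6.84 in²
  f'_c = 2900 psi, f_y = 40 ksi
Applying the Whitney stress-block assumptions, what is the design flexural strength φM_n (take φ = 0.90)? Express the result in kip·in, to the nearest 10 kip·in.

T = A_s f_y = 6.84 × 40 = 273.6 kips.
a = T/(0.85 f'_c b) = 273.6/(0.85 × 2.9 × 11.1) = 9.999 in.
M_n = T(d − a/2) = 273.6 × (39 − 4.9995) = 9302.5 kip·in.
φM_n = 0.90 × 9302.5 = 8372.3 kip·in.

φM_n ≈ 8370 kip·in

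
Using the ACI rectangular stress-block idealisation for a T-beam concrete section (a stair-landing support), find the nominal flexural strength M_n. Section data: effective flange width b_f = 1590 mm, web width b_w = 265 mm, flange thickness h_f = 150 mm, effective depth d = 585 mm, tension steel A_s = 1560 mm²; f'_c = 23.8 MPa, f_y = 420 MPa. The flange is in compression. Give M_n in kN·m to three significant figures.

M_n ≈ 377 kN·m

Tension: T = A_s f_y = 1560 × 420 = 655200 N.
Try a within the flange: a = T/(0.85 f'_c b_f) = 655200/(0.85 × 23.8 × 1590) = 20.37 mm.
Since a = 20.37 ≤ h_f = 150 mm, the stress block lies entirely in the flange; analyse as a rectangular beam of width b_f.
M_n = T(d − a/2) = 655200 × (585 − 10.185) = 376.62 × 10⁶ N·mm.
M_n = 376.62 kN·m.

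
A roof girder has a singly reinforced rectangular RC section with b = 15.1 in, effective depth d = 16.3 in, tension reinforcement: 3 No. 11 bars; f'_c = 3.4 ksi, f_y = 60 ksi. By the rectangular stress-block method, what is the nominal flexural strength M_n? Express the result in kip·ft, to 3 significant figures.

A_s = 3 × 1.56 = 4.68 in².
T = A_s f_y = 4.68 × 60 = 280.8 kips.
a = T/(0.85 f'_c b) = 280.8/(0.85 × 3.4 × 15.1) = 6.435 in.
M_n = T(d − a/2) = 280.8 × (16.3 − 3.2175) = 3673.6 kip·in = 3673.6/12 = 306.13 kip·ft.

M_n ≈ 306 kip·ft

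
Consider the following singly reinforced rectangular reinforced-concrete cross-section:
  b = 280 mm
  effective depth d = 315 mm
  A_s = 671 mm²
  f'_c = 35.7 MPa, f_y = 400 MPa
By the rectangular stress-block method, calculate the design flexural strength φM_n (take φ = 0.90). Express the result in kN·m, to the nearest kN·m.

T = A_s f_y = 671 × 400 = 268400 N = 268.4 kN.
From C = T: a = T/(0.85 f'_c b) = 268400/(0.85 × 35.7 × 280) = 31.59 mm.
M_n = T(d − a/2) = 268.4 kN × (315 − 15.795) mm = 80.31 kN·m.
φM_n = 0.90 × 80.31 = 72.28 kN·m.

φM_n ≈ 72 kN·m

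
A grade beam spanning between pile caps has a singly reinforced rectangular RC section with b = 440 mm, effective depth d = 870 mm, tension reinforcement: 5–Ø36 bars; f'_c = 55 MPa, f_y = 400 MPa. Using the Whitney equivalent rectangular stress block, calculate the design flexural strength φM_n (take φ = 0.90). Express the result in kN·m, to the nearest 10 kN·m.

φM_n ≈ 1500 kN·m

A_s = 5 × 1018 = 5090 mm².
T = A_s f_y = 5090 × 400 = 2036000 N = 2036 kN.
From C = T: a = T/(0.85 f'_c b) = 2036000/(0.85 × 55 × 440) = 98.98 mm.
M_n = T(d − a/2) = 2036 kN × (870 − 49.49) mm = 1670.56 kN·m.
φM_n = 0.90 × 1670.56 = 1503.50 kN·m.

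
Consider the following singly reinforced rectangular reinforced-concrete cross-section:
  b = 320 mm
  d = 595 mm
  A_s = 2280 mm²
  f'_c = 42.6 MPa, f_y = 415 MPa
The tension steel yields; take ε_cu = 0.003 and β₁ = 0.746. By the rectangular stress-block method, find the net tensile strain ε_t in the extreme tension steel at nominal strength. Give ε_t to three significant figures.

a = A_s f_y/(0.85 f'_c b) = 81.66 mm.
β₁ = 0.746, so c = a/β₁ = 81.66/0.746 = 109.46 mm.
From the linear strain diagram with ε_cu = 0.003: ε_t = 0.003 (d − c)/c = 0.003 × (595 − 109.46)/109.46 = 0.0133.
Since ε_t ≥ 0.005, the section is tension-controlled.

ε_t ≈ 0.0133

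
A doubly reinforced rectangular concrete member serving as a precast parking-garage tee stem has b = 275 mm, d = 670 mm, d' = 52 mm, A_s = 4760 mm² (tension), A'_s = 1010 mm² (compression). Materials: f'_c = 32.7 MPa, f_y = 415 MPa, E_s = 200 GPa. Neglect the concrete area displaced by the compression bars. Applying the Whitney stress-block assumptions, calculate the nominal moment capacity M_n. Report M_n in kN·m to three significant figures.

M_n ≈ 1140 kN·m

Assume both tension and compression steel yield.
Net tension couple steel: A_s − A'_s = 3750 mm².
a = (A_s − A'_s) f_y / (0.85 f'_c b) = 1556250/(0.85 × 32.7 × 275) = 203.60 mm.
c = a/β₁ = 203.60/0.816 = 249.51 mm; ε'_s = 0.003(c − d')/c = 0.0024 ≥ f_y/E_s = 0.0021, so compression steel does yield.
M_n = (A_s − A'_s) f_y (d − a/2) + A'_s f_y (d − d') = [1556250 × (670 − 101.8) + 419150 × (670 − 52)] × 10⁻⁶ = 884.26 + 259.03 = 1143.29 kN·m.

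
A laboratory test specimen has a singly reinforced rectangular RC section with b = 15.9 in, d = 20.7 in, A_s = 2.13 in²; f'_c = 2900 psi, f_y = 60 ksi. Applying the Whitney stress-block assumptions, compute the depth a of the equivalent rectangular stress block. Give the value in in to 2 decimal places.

T = A_s f_y = 2.13 × 60 = 127.8 kips.
a = T/(0.85 f'_c b) = 127.8/(0.85 × 2.9 × 15.9) = 3.26 in.

a ≈ 3.26 in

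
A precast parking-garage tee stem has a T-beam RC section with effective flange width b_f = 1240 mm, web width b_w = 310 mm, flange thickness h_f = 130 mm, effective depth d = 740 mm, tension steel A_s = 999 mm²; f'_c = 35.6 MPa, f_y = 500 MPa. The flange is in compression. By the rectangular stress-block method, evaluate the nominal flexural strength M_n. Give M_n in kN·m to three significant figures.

Tension: T = A_s f_y = 999 × 500 = 499500 N.
Try a within the flange: a = T/(0.85 f'_c b_f) = 499500/(0.85 × 35.6 × 1240) = 13.31 mm.
Since a = 13.31 ≤ h_f = 130 mm, the stress block lies entirely in the flange; analyse as a rectangular beam of width b_f.
M_n = T(d − a/2) = 499500 × (740 − 6.655) = 366.31 × 10⁶ N·mm.
M_n = 366.31 kN·m.

M_n ≈ 366 kN·m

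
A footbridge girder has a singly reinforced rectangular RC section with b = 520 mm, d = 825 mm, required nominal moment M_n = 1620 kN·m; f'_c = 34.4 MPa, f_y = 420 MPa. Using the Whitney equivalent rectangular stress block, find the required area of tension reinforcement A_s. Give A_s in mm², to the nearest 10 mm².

A_s ≈ 5110 mm²

With M_n = 0.85 f'_c a b (d − a/2), solve the quadratic for a:
a = d − √(d² − 2M_n/(0.85 f'_c b)) = 825 − √(825² − 2 × 1620×10⁶/(0.85 × 34.4 × 520)) = 141.24 mm.
A_s = 0.85 f'_c a b / f_y = 0.85 × 34.4 × 141.24 × 520 / 420 = 5113.2 mm².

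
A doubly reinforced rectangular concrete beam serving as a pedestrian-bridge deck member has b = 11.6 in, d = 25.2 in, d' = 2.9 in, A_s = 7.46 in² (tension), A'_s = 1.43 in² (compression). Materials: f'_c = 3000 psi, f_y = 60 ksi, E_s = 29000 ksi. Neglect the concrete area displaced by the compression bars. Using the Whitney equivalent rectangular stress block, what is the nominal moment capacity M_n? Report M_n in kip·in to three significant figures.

Assume both steels yield.
a = (A_s − A'_s) f_y/(0.85 f'_c b) = (7.46 − 1.43) × 60/(0.85 × 3 × 11.6) = 12.231 in.
c = a/β₁ = 12.231/0.85 = 14.389 in; ε'_s = 0.003(c − d')/c = 0.0024 ≥ ε_y = 0.0021, so the compression steel yields.
M_n = (A_s − A'_s) f_y (d − a/2) + A'_s f_y (d − d') = 361.8 × (25.2 − 6.1155) + 85.8 × (25.2 − 2.9) = 6904.8 + 1913.3 = 8818.1 kip·in.

M_n ≈ 8820 kip·in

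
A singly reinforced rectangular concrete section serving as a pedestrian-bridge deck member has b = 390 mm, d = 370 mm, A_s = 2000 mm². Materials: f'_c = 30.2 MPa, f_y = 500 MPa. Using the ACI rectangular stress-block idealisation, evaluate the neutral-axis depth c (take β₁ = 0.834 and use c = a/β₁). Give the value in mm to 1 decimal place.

c ≈ 119.8 mm

T = A_s f_y = 2000 × 500 = 1000000 N = 1000 kN.
Setting C = 0.85 f'_c a b equal to T: a = 1000000/(0.85 × 30.2 × 390) = 99.887 mm.
With β₁ = 0.834, c = a/β₁ = 99.887/0.834 = 119.8 mm.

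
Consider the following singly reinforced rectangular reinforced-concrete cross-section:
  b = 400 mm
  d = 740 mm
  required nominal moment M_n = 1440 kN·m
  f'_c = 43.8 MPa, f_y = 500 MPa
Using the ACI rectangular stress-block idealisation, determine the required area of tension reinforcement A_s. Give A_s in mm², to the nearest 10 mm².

A_s ≈ 4310 mm²

With M_n = 0.85 f'_c a b (d − a/2), solve the quadratic for a:
a = d − √(d² − 2M_n/(0.85 f'_c b)) = 740 − √(740² − 2 × 1440×10⁶/(0.85 × 43.8 × 400)) = 144.85 mm.
A_s = 0.85 f'_c a b / f_y = 0.85 × 43.8 × 144.85 × 400 / 500 = 4314.2 mm².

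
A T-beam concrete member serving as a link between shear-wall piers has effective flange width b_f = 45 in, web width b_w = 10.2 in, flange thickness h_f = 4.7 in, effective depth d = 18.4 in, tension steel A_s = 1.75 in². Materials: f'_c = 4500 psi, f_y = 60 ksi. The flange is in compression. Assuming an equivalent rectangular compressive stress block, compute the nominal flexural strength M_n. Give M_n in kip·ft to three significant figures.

M_n ≈ 158 kip·ft

Tension: T = A_s f_y = 1.75 × 60 = 105 kips.
Try a within the flange: a = T/(0.85 f'_c b_f) = 105/(0.85 × 4.5 × 45) = 0.610 in.
Since a = 0.610 ≤ h_f = 4.7 in, the stress block lies entirely in the flange; analyse as a rectangular beam of width b_f.
M_n = T(d − a/2) = 105 × (18.4 − 0.305) = 1900.0 kip·in.
M_n = 1900.0/12 = 158.33 kip·ft.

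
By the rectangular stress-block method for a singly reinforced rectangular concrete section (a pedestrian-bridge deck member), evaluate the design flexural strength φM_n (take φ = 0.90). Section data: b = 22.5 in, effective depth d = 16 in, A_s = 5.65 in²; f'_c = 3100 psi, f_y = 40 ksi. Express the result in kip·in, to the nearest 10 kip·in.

φM_n ≈ 2870 kip·in

T = A_s f_y = 5.65 × 40 = 226 kips.
a = T/(0.85 f'_c b) = 226/(0.85 × 3.1 × 22.5) = 3.812 in.
M_n = T(d − a/2) = 226 × (16 − 1.906) = 3185.2 kip·in.
φM_n = 0.90 × 3185.2 = 2866.7 kip·in.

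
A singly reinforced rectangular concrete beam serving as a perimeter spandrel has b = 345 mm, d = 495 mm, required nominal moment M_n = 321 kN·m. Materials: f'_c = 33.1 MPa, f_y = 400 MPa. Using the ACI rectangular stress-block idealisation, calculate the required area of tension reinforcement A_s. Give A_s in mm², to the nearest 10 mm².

A_s ≈ 1750 mm²

With M_n = 0.85 f'_c a b (d − a/2), solve the quadratic for a:
a = d − √(d² − 2M_n/(0.85 f'_c b)) = 495 − √(495² − 2 × 321×10⁶/(0.85 × 33.1 × 345)) = 72.05 mm.
A_s = 0.85 f'_c a b / f_y = 0.85 × 33.1 × 72.05 × 345 / 400 = 1748.4 mm².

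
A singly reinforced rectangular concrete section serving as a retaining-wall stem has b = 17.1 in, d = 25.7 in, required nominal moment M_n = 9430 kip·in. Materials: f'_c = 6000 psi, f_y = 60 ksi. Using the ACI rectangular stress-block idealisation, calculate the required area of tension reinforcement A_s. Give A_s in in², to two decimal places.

From M_n = 0.85 f'_c a b (d − a/2):
a = d − √(d² − 2M_n/(0.85 f'_c b)) = 25.7 − √(25.7² − 2 × 9430/(0.85 × 6 × 17.1)) = 4.623 in.
A_s = 0.85 f'_c a b / f_y = 0.85 × 6 × 4.623 × 17.1 / 60 = 6.720 in².

A_s ≈ 6.72 in²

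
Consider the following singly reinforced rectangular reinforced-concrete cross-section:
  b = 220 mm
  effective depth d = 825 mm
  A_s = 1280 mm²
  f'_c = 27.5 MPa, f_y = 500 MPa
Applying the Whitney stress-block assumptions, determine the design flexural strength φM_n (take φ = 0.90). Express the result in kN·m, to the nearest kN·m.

φM_n ≈ 439 kN·m

T = A_s f_y = 1280 × 500 = 640000 N = 640 kN.
From C = T: a = T/(0.85 f'_c b) = 640000/(0.85 × 27.5 × 220) = 124.45 mm.
M_n = T(d − a/2) = 640 kN × (825 − 62.225) mm = 488.18 kN·m.
φM_n = 0.90 × 488.18 = 439.36 kN·m.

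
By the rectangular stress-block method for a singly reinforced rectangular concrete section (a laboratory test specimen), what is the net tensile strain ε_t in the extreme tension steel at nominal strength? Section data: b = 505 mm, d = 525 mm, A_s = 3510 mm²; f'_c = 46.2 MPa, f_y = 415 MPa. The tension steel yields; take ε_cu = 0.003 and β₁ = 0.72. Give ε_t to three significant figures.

ε_t ≈ 0.0124

a = A_s f_y/(0.85 f'_c b) = 73.45 mm.
β₁ = 0.72, so c = a/β₁ = 73.45/0.72 = 102.01 mm.
From the linear strain diagram with ε_cu = 0.003: ε_t = 0.003 (d − c)/c = 0.003 × (525 − 102.01)/102.01 = 0.0124.
Since ε_t ≥ 0.005, the section is tension-controlled.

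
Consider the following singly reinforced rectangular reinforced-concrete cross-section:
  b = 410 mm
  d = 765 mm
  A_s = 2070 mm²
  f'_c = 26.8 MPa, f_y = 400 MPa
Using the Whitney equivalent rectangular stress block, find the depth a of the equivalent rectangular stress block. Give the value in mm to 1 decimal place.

T = A_s f_y = 2070 × 400 = 828000 N = 828 kN.
Setting C = 0.85 f'_c a b equal to T: a = 828000/(0.85 × 26.8 × 410) = 88.7 mm.

a ≈ 88.7 mm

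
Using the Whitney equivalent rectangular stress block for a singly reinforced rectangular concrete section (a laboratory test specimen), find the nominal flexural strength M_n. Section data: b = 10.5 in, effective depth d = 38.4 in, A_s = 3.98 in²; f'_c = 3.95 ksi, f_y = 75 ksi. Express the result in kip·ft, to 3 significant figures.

T = A_s f_y = 3.98 × 75 = 298.5 kips.
a = T/(0.85 f'_c b) = 298.5/(0.85 × 3.95 × 10.5) = 8.467 in.
M_n = T(d − a/2) = 298.5 × (38.4 − 4.2335) = 10198.7 kip·in = 10198.7/12 = 849.89 kip·ft.

M_n ≈ 850 kip·ft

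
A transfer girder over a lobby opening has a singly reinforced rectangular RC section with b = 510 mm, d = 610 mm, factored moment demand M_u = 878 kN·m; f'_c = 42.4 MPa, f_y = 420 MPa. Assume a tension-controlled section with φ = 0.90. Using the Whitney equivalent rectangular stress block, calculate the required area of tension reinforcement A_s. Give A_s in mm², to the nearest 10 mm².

A_s ≈ 4130 mm²

M_n = M_u/φ = 878/0.90 = 975.556 kN·m.
With M_n = 0.85 f'_c a b (d − a/2), solve the quadratic for a:
a = d − √(d² − 2M_n/(0.85 f'_c b)) = 610 − √(610² − 2 × 975.556×10⁶/(0.85 × 42.4 × 510)) = 94.30 mm.
A_s = 0.85 f'_c a b / f_y = 0.85 × 42.4 × 94.30 × 510 / 420 = 4126.8 mm².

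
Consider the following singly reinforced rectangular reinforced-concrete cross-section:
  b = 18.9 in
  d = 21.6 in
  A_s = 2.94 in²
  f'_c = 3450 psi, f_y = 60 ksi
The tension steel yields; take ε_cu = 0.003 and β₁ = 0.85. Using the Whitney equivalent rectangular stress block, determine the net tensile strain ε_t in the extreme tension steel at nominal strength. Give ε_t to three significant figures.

a = A_s f_y/(0.85 f'_c b) = 3.183 in.
β₁ = 0.85, so c = a/β₁ = 3.183/0.85 = 3.745 in.
From the linear strain diagram with ε_cu = 0.003: ε_t = 0.003 (d − c)/c = 0.003 × (21.6 − 3.745)/3.745 = 0.0143.
Since ε_t ≥ 0.005, the section is tension-controlled.

ε_t ≈ 0.0143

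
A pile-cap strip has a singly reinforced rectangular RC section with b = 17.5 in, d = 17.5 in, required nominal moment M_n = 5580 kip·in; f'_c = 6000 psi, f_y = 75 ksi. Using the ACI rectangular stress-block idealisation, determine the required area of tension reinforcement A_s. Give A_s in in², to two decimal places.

From M_n = 0.85 f'_c a b (d − a/2):
a = d − √(d² − 2M_n/(0.85 f'_c b)) = 17.5 − √(17.5² − 2 × 5580/(0.85 × 6 × 17.5)) = 4.039 in.
A_s = 0.85 f'_c a b / f_y = 0.85 × 6 × 4.039 × 17.5 / 75 = 4.806 in².

A_s ≈ 4.81 in²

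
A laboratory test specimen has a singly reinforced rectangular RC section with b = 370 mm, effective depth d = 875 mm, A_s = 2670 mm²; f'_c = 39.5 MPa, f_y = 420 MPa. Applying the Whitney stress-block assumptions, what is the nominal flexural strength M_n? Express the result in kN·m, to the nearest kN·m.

T = A_s f_y = 2670 × 420 = 1121400 N = 1121.4 kN.
From C = T: a = T/(0.85 f'_c b) = 1121400/(0.85 × 39.5 × 370) = 90.27 mm.
M_n = T(d − a/2) = 1121.4 kN × (875 − 45.135) mm = 930.61 kN·m.

M_n ≈ 931 kN·m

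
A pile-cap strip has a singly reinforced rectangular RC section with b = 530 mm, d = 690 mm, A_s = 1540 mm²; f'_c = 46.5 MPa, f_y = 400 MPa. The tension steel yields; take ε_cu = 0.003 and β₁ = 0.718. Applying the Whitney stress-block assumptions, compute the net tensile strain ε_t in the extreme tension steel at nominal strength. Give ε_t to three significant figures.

a = A_s f_y/(0.85 f'_c b) = 29.41 mm.
β₁ = 0.718, so c = a/β₁ = 29.41/0.718 = 40.96 mm.
From the linear strain diagram with ε_cu = 0.003: ε_t = 0.003 (d − c)/c = 0.003 × (690 − 40.96)/40.96 = 0.0475.
Since ε_t ≥ 0.005, the section is tension-controlled.

ε_t ≈ 0.0475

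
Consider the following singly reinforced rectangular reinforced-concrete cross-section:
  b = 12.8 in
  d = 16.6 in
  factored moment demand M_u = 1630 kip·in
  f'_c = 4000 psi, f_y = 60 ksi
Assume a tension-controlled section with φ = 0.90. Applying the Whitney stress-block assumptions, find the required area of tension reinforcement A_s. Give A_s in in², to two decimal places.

M_n = M_u/φ = 1630/0.90 = 1811.11 kip·in.
From M_n = 0.85 f'_c a b (d − a/2):
a = d − √(d² − 2M_n/(0.85 f'_c b)) = 16.6 − √(16.6² − 2 × 1811.11/(0.85 × 4 × 12.8)) = 2.732 in.
A_s = 0.85 f'_c a b / f_y = 0.85 × 4 × 2.732 × 12.8 / 60 = 1.982 in².

A_s ≈ 1.98 in²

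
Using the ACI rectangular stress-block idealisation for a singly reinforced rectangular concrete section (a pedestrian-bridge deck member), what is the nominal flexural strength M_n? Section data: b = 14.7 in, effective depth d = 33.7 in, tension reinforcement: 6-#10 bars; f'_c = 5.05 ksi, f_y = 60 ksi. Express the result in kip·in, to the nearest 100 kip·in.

M_n ≈ 13800 kip·in

A_s = 6 × 1.27 = 7.62 in².
T = A_s f_y = 7.62 × 60 = 457.2 kips.
a = T/(0.85 f'_c b) = 457.2/(0.85 × 5.05 × 14.7) = 7.246 in.
M_n = T(d − a/2) = 457.2 × (33.7 − 3.623) = 13751.2 kip·in.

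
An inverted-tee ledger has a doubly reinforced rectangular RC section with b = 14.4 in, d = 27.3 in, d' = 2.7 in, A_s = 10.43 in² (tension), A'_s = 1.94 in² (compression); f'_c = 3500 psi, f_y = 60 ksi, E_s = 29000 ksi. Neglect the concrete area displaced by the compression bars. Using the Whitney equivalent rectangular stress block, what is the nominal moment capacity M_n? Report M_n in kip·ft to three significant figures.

M_n ≈ 1150 kip·ft

Assume both steels yield.
a = (A_s − A'_s) f_y/(0.85 f'_c b) = (10.43 − 1.94) × 60/(0.85 × 3.5 × 14.4) = 11.891 in.
c = a/β₁ = 11.891/0.85 = 13.989 in; ε'_s = 0.003(c − d')/c = 0.0024 ≥ ε_y = 0.0021, so the compression steel yields.
M_n = (A_s − A'_s) f_y (d − a/2) + A'_s f_y (d − d') = 509.4 × (27.3 − 5.9455) + 116.4 × (27.3 − 2.7) = 10878.0 + 2863.4 = 13741.4 kip·in = 13741.4/12 = 1145.12 kip·ft.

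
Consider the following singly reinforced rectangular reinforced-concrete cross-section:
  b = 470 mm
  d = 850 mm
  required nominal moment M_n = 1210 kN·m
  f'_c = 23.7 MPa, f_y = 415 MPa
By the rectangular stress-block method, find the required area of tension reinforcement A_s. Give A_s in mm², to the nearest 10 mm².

With M_n = 0.85 f'_c a b (d − a/2), solve the quadratic for a:
a = d − √(d² − 2M_n/(0.85 f'_c b)) = 850 − √(850² − 2 × 1210×10⁶/(0.85 × 23.7 × 470)) = 166.69 mm.
A_s = 0.85 f'_c a b / f_y = 0.85 × 23.7 × 166.69 × 470 / 415 = 3803.0 mm².

A_s ≈ 3800 mm²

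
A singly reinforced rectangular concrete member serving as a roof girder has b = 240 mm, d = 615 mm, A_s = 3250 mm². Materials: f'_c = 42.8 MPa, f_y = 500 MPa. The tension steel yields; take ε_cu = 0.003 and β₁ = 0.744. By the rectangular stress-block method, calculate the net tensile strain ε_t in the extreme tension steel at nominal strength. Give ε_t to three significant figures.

ε_t ≈ 0.00438

a = A_s f_y/(0.85 f'_c b) = 186.11 mm.
β₁ = 0.744, so c = a/β₁ = 186.11/0.744 = 250.15 mm.
From the linear strain diagram with ε_cu = 0.003: ε_t = 0.003 (d − c)/c = 0.003 × (615 − 250.15)/250.15 = 0.00438.
ε_t is between 0.004 and 0.005 — transition zone.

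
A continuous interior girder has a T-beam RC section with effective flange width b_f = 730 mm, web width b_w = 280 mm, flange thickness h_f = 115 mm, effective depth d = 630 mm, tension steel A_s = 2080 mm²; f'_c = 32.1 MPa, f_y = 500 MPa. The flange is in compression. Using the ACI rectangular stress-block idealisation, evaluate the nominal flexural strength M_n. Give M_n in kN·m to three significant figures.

Tension: T = A_s f_y = 2080 × 500 = 1040000 N.
Try a within the flange: a = T/(0.85 f'_c b_f) = 1040000/(0.85 × 32.1 × 730) = 52.21 mm.
Since a = 52.21 ≤ h_f = 115 mm, the stress block lies entirely in the flange; analyse as a rectangular beam of width b_f.
M_n = T(d − a/2) = 1040000 × (630 − 26.105) = 628.05 × 10⁶ N·mm.
M_n = 628.05 kN·m.

M_n ≈ 628 kN·m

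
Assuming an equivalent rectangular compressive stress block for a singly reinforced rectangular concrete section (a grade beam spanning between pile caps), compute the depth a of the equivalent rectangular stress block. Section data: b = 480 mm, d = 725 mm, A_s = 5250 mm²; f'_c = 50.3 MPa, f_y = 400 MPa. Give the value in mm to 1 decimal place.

T = A_s f_y = 5250 × 400 = 2100000 N = 2100 kN.
Setting C = 0.85 f'_c a b equal to T: a = 2100000/(0.85 × 50.3 × 480) = 102.3 mm.

a ≈ 102.3 mm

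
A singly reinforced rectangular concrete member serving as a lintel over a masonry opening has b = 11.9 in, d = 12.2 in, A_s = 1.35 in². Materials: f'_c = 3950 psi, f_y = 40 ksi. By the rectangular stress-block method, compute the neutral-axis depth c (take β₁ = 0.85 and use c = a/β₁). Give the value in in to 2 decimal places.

c ≈ 1.59 in

T = A_s f_y = 1.35 × 40 = 54 kips.
a = T/(0.85 f'_c b) = 54/(0.85 × 3.95 × 11.9) = 1.3515 in.
With β₁ = 0.85, c = a/β₁ = 1.3515/0.85 = 1.59 in.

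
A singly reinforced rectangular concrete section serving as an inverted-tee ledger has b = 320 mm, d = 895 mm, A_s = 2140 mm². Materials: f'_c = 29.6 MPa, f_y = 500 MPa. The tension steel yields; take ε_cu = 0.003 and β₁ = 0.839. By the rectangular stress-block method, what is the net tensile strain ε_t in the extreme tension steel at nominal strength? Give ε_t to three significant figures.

ε_t ≈ 0.0140

a = A_s f_y/(0.85 f'_c b) = 132.90 mm.
β₁ = 0.839, so c = a/β₁ = 132.90/0.839 = 158.40 mm.
From the linear strain diagram with ε_cu = 0.003: ε_t = 0.003 (d − c)/c = 0.003 × (895 − 158.40)/158.40 = 0.0140.
Since ε_t ≥ 0.005, the section is tension-controlled.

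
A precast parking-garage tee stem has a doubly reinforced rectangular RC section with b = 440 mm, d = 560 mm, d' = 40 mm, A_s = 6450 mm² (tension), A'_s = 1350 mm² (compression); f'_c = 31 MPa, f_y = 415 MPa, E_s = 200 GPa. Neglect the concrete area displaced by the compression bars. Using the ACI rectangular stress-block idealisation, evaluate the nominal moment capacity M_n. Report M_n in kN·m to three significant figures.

Assume both tension and compression steel yield.
Net tension couple steel: A_s − A'_s = 5100 mm².
a = (A_s − A'_s) f_y / (0.85 f'_c b) = 2116500/(0.85 × 31 × 440) = 182.55 mm.
c = a/β₁ = 182.55/0.829 = 220.21 mm; ε'_s = 0.003(c − d')/c = 0.0025 ≥ f_y/E_s = 0.0021, so compression steel does yield.
M_n = (A_s − A'_s) f_y (d − a/2) + A'_s f_y (d − d') = [2116500 × (560 − 91.275) + 560250 × (560 − 40)] × 10⁻⁶ = 992.06 + 291.33 = 1283.39 kN·m.

M_n ≈ 1280 kN·m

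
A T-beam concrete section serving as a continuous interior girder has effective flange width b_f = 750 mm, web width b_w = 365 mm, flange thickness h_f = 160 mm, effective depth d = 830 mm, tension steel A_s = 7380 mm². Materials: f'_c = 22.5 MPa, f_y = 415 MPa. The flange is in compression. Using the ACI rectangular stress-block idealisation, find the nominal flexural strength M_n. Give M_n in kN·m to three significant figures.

Tension: T = A_s f_y = 7380 × 415 = 3062700 N.
Try a within the flange: a = T/(0.85 f'_c b_f) = 3062700/(0.85 × 22.5 × 750) = 213.52 mm.
a = 213.52 > h_f = 160 mm: the block extends into the web. Split into flange-overhang and web parts.
C_f = 0.85 f'_c (b_f − b_w) h_f = 0.85 × 22.5 × (750 − 365) × 160 = 1178100 N.
Remaining web compression depth: a_w = (T − C_f)/(0.85 f'_c b_w) = (3062700 − 1178100)/(0.85 × 22.5 × 365) = 269.98 mm.
M_n = C_f(d − h_f/2) + (T − C_f)(d − a_w/2) = 1178100 × (830 − 80) + 1884600 × (830 − 134.99) = 883.58 + 1309.82 = 2193.40 × 10⁶ N·mm.
M_n = 2193.40 kN·m.

M_n ≈ 2190 kN·m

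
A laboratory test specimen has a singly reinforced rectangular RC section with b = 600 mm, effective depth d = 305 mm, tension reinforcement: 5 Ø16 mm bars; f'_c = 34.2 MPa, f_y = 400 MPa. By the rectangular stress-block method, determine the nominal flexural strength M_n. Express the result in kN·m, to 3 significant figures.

M_n ≈ 118 kN·m

A_s = 5 × 201 = 1005 mm².
T = A_s f_y = 1005 × 400 = 402000 N = 402 kN.
From C = T: a = T/(0.85 f'_c b) = 402000/(0.85 × 34.2 × 600) = 23.05 mm.
M_n = T(d − a/2) = 402 kN × (305 − 11.525) mm = 117.98 kN·m.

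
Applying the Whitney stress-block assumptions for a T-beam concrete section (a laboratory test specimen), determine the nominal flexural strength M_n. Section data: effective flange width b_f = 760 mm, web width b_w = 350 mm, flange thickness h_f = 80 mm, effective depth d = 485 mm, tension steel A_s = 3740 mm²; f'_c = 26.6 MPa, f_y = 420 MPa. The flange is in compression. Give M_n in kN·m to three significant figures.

M_n ≈ 689 kN·m

Tension: T = A_s f_y = 3740 × 420 = 1570800 N.
Try a within the flange: a = T/(0.85 f'_c b_f) = 1570800/(0.85 × 26.6 × 760) = 91.41 mm.
a = 91.41 > h_f = 80 mm: the block extends into the web. Split into flange-overhang and web parts.
C_f = 0.85 f'_c (b_f − b_w) h_f = 0.85 × 26.6 × (760 − 350) × 80 = 741608 N.
Remaining web compression depth: a_w = (T − C_f)/(0.85 f'_c b_w) = (1570800 − 741608)/(0.85 × 26.6 × 350) = 104.78 mm.
M_n = C_f(d − h_f/2) + (T − C_f)(d − a_w/2) = 741608 × (485 − 40) + 829192 × (485 − 52.39) = 330.02 + 358.72 = 688.74 × 10⁶ N·mm.
M_n = 688.74 kN·m.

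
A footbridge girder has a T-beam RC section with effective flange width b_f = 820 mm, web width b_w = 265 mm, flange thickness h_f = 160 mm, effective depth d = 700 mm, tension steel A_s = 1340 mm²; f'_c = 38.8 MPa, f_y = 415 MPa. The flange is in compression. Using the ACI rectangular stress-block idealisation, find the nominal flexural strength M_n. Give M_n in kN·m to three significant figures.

Tension: T = A_s f_y = 1340 × 415 = 556100 N.
Try a within the flange: a = T/(0.85 f'_c b_f) = 556100/(0.85 × 38.8 × 820) = 20.56 mm.
Since a = 20.56 ≤ h_f = 160 mm, the stress block lies entirely in the flange; analyse as a rectangular beam of width b_f.
M_n = T(d − a/2) = 556100 × (700 − 10.28) = 383.55 × 10⁶ N·mm.
M_n = 383.55 kN·m.

M_n ≈ 384 kN·m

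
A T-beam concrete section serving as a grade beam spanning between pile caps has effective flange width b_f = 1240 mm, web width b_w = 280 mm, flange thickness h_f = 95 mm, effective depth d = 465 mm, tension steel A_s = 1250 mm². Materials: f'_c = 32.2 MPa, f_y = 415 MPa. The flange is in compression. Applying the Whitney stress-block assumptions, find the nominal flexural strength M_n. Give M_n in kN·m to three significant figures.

Tension: T = A_s f_y = 1250 × 415 = 518750 N.
Try a within the flange: a = T/(0.85 f'_c b_f) = 518750/(0.85 × 32.2 × 1240) = 15.28 mm.
Since a = 15.28 ≤ h_f = 95 mm, the stress block lies entirely in the flange; analyse as a rectangular beam of width b_f.
M_n = T(d − a/2) = 518750 × (465 − 7.64) = 237.26 × 10⁶ N·mm.
M_n = 237.26 kN·m.

M_n ≈ 237 kN·m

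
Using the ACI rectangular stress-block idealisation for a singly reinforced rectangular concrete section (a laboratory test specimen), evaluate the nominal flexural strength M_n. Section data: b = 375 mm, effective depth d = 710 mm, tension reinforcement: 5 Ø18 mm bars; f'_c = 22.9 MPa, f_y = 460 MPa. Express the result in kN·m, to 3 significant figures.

M_n ≈ 391 kN·m

A_s = 5 × 254 = 1270 mm².
T = A_s f_y = 1270 × 460 = 584200 N = 584.2 kN.
From C = T: a = T/(0.85 f'_c b) = 584200/(0.85 × 22.9 × 375) = 80.03 mm.
M_n = T(d − a/2) = 584.2 kN × (710 − 40.015) mm = 391.41 kN·m.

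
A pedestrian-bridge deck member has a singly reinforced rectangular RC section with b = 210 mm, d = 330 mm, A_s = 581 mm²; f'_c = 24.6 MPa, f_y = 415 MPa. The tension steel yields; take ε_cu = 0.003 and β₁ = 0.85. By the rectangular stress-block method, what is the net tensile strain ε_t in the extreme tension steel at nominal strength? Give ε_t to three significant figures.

a = A_s f_y/(0.85 f'_c b) = 54.91 mm.
β₁ = 0.85, so c = a/β₁ = 54.91/0.85 = 64.60 mm.
From the linear strain diagram with ε_cu = 0.003: ε_t = 0.003 (d − c)/c = 0.003 × (330 − 64.60)/64.60 = 0.0123.
Since ε_t ≥ 0.005, the section is tension-controlled.

ε_t ≈ 0.0123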